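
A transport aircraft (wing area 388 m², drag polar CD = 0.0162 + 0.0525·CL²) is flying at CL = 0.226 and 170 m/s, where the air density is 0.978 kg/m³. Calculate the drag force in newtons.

CD = 0.0162 + 0.0525 × 0.226² = 0.01888
D = ½ρv²S·CD = ½ × 0.978 × 170² × 388 × 0.01888 = 1.04×10^5 N

D = 1.04×10^5 N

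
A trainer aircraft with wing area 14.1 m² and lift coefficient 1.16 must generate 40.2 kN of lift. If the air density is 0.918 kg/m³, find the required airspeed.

v = 73.2 m/s

L = ½ρv²S·CL ⇒ v = √(2L/(ρ·S·CL))
v = √(2 × 40200 / (0.918 × 14.1 × 1.16)) = √5355 = 73.2 m/s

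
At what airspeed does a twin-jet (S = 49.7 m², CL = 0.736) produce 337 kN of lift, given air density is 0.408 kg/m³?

L = ½ρv²S·CL ⇒ v = √(2L/(ρ·S·CL))
v = √(2 × 3.37×10^5 / (0.408 × 49.7 × 0.736)) = √45160 = 213 m/s

v = 213 m/s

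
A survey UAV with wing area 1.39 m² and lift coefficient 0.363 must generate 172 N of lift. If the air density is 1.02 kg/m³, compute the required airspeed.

v = 25.9 m/s

L = ½ρv²S·CL ⇒ v = √(2L/(ρ·S·CL))
v = √(2 × 172 / (1.02 × 1.39 × 0.363)) = √668.4 = 25.9 m/s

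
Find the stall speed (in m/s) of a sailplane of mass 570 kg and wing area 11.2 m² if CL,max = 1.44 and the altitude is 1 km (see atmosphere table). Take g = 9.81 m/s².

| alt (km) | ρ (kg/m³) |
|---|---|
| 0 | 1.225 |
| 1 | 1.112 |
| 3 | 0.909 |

V_stall = 25 m/s

At 1 km, from the table: ρ = 1.112 kg/m³.
Stall occurs when L = W at CL,max. W = mg = 570 × 9.81 = 5592 N.
V_stall = √(2W/(ρ·S·CL,max)) = √(2 × 5592 / (1.112 × 11.2 × 1.44))
V_stall = √623.6 = 25 m/s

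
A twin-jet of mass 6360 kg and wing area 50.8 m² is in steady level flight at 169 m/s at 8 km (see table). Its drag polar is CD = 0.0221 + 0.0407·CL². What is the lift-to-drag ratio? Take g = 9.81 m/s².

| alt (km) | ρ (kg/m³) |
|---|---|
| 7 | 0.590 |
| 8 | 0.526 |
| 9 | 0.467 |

L/D = 7.05

At 8 km, from the table: ρ = 0.526 kg/m³.
In steady level flight, lift balances weight: W = mg = 6360 × 9.81 = 62392 N.
Dynamic pressure q = 0.5 × 0.526 × 169² = 7512 Pa.
CL = 2W/(ρv²S) = 2×62392/(0.526×169²×50.8) = 0.1635.
CD = 0.0221 + 0.0407 × 0.1635² = 0.02319.
L/D = CL/CD = 0.1635 / 0.02319 = 7.05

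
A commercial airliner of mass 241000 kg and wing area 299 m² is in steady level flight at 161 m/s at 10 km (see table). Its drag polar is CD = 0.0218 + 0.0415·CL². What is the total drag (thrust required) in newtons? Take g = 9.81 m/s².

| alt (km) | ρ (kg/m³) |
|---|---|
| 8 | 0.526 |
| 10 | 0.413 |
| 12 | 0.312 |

D = 1.8×10^5 N

At 10 km, from the table: ρ = 0.413 kg/m³.
Weight W = mg = 241000 × 9.81 = 2.3642×10^6 N; in level flight L = W.
q = ½ρv² = ½ × 0.413 × 161² = 5353 Pa.
CL = 2W/(ρv²S) = 2×2.3642×10^6/(0.413×161²×299) = 1.477.
CD = 0.0218 + 0.0415 × 1.477² = 0.1124.
D = q·S·CD = 5353 × 299 × 0.1124 = 1.798×10^5 N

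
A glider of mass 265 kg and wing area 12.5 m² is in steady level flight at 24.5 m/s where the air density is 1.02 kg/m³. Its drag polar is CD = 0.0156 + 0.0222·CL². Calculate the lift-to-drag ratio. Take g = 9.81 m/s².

L/D = 26.3

Level flight ⇒ L = W = m·g = 265 × 9.81 = 2599.7 N.
Dynamic pressure q = 0.5 × 1.02 × 24.5² = 306.1 Pa.
CL = 2W/(ρv²S) = 2×2599.7/(1.02×24.5²×12.5) = 0.6794.
CD = 0.0156 + 0.0222 × 0.6794² = 0.02585.
L/D = CL/CD = 0.6794 / 0.02585 = 26.3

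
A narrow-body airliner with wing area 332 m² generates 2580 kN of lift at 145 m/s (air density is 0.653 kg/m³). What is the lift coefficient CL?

CL = 1.13

From L = ½ρv²S·CL, rearranging gives CL = 2L/(ρv²S).
CL = 2 × 2.58×10^6 / (0.653 × 145² × 332) = 1.13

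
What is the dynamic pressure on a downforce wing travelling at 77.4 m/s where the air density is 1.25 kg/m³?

q = 3740 Pa

q = ½ρv² = ½ × 1.25 × 77.4² = 3740 Pa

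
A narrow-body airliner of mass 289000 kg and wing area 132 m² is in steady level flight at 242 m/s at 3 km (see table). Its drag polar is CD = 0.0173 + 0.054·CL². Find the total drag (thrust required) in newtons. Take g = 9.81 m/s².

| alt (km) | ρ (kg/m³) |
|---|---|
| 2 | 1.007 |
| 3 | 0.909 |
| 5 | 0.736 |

At 3 km, from the table: ρ = 0.909 kg/m³.
In steady level flight, lift balances weight: W = mg = 289000 × 9.81 = 2.8351×10^6 N.
Dynamic pressure q = 0.5 × 0.909 × 242² = 26620 Pa.
CL = W/(q·S) = 2.8351×10^6 / (26620 × 132) = 0.8069.
CD = 0.0173 + 0.054 × 0.8069² = 0.05246.
D = q·S·CD = 26620 × 132 × 0.05246 = 1.843×10^5 N

D = 1.84×10^5 N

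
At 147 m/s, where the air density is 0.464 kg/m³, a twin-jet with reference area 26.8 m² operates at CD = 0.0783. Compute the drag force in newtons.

Dynamic pressure q = ½ρv² = ½ × 0.464 × 147² = 5013 Pa.
D = q·S·CD = 5013 × 26.8 × 0.0783 = 10500 N ≈ 10.5 kN

D = 10500 N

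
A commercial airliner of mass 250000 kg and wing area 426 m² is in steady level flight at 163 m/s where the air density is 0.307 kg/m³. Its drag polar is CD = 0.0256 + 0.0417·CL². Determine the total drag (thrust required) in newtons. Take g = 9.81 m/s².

D = 1.89×10^5 N

In steady level flight, lift balances weight: W = mg = 250000 × 9.81 = 2.4525×10^6 N.
q = ½ρv² = ½ × 0.307 × 163² = 4078 Pa.
CL = 2W/(ρv²S) = 2×2.4525×10^6/(0.307×163²×426) = 1.412.
CD = 0.0256 + 0.0417 × 1.412² = 0.1087.
D = q·S·CD = 4078 × 426 × 0.1087 = 1.888×10^5 N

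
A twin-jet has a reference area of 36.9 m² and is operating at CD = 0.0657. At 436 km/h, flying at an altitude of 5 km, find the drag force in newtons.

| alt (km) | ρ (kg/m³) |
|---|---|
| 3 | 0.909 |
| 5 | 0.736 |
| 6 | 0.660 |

At 5 km, from the table: ρ = 0.736 kg/m³.
Convert speed: v = 436 km/h ÷ 3.6 = 121.1 m/s.
Dynamic pressure q = ½ρv² = ½ × 0.736 × 121.1² = 5398 Pa.
D = q·S·CD = 5398 × 36.9 × 0.0657 = 13100 N ≈ 13.1 kN

D = 13100 N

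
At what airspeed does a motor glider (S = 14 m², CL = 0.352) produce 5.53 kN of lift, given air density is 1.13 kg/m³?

v = 44.6 m/s

L = ½ρv²S·CL ⇒ v = √(2L/(ρ·S·CL))
v = √(2 × 5530 / (1.13 × 14 × 0.352)) = √1986 = 44.6 m/s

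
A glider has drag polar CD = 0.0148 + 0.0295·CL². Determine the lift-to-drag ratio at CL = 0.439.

CD = 0.0148 + 0.0295 × 0.439² = 0.02049
L/D = CL/CD = 0.439 / 0.02049 = 21.4

L/D = 21.4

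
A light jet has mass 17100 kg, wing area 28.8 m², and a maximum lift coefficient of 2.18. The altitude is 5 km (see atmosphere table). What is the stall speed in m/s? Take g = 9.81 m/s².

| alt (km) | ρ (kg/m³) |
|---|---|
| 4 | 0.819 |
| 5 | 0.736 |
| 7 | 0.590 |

V_stall = 85.2 m/s

At 5 km, from the table: ρ = 0.736 kg/m³.
Weight W = mg = 17100 × 9.81 = 1.678×10^5 N.
V_stall = √(2W/(ρ·S·CL,max)) = √(2 × 1.678×10^5 / (0.736 × 28.8 × 2.18))
V_stall = √7261 = 85.2 m/s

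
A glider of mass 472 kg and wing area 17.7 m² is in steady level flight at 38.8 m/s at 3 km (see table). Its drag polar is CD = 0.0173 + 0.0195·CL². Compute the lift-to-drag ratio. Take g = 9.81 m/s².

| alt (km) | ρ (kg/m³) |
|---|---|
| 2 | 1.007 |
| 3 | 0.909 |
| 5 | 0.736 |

L/D = 19

At 3 km, from the table: ρ = 0.909 kg/m³.
Weight W = mg = 472 × 9.81 = 4630.3 N; in level flight L = W.
q = ½ρv² = ½ × 0.909 × 38.8² = 684.2 Pa.
CL = W/(q·S) = 4630.3 / (684.2 × 17.7) = 0.3823.
CD = 0.0173 + 0.0195 × 0.3823² = 0.02015.
L/D = CL/CD = 0.3823 / 0.02015 = 19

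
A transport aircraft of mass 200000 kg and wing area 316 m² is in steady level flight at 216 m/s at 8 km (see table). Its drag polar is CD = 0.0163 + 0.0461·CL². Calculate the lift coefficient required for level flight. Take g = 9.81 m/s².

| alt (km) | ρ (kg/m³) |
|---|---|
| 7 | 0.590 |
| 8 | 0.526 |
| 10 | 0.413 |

CL = 0.506

At 8 km, from the table: ρ = 0.526 kg/m³.
Weight W = mg = 200000 × 9.81 = 1.962×10^6 N; in level flight L = W.
q = ½ρv² = ½ × 0.526 × 216² = 12270 Pa.
CL = 2W/(ρv²S) = 2×1.962×10^6/(0.526×216²×316) = 0.506.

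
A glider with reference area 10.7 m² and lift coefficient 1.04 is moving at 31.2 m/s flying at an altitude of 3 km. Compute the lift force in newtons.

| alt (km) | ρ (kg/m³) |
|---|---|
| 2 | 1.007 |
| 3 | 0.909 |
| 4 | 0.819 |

At 3 km, from the table: ρ = 0.909 kg/m³.
L = ½ρv²S·CL = ½ × 0.909 × 31.2² × 10.7 × 1.04 = 4920 N

L = 4920 N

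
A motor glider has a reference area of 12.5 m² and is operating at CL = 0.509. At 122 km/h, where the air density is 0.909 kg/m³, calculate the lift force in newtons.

Convert speed: v = 122 km/h ÷ 3.6 = 33.89 m/s.
Dynamic pressure q = ½ρv² = ½ × 0.909 × 33.89² = 522 Pa.
L = q·S·CL = 522 × 12.5 × 0.509 = 3320 N

L = 3320 N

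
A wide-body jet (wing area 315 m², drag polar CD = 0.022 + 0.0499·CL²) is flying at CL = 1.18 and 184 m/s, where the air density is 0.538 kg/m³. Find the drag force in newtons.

D = 2.62×10^5 N

CD = 0.022 + 0.0499 × 1.18² = 0.09148
D = ½ρv²S·CD = ½ × 0.538 × 184² × 315 × 0.09148 = 2.62×10^5 N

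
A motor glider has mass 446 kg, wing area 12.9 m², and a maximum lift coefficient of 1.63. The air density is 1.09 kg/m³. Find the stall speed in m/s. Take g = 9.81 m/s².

At stall, lift equals weight: L = W = m·g = 446 × 9.81 = 4375 N.
V_stall = √(2W/(ρ·S·CL,max)) = √(2 × 4375 / (1.09 × 12.9 × 1.63))
V_stall = √381.8 = 19.5 m/s

V_stall = 19.5 m/s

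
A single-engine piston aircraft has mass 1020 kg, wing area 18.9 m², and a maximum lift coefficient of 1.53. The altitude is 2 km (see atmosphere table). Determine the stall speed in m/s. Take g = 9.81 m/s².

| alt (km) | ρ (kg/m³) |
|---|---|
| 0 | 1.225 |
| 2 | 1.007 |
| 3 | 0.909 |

V_stall = 26.2 m/s

At 2 km, from the table: ρ = 1.007 kg/m³.
Stall occurs when L = W at CL,max. W = mg = 1020 × 9.81 = 10010 N.
From L = ½ρV²S·CL,max = W: V_stall = √(2W/(ρSCL,max)) = √(2·10010/(1.007·18.9·1.53))
V_stall = √687.3 = 26.2 m/s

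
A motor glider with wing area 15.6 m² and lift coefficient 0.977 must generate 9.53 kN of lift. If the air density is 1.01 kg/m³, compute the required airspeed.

L = ½ρv²S·CL ⇒ v = √(2L/(ρ·S·CL))
v = √(2 × 9530 / (1.01 × 15.6 × 0.977)) = √1238 = 35.2 m/s

v = 35.2 m/s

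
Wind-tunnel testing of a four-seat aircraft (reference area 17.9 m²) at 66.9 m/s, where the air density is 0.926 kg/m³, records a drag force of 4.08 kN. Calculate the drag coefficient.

From D = ½ρv²S·CD, rearranging gives CD = 2D/(ρv²S).
CD = 2 × 4080 / (0.926 × 66.9² × 17.9) = 0.11

CD = 0.11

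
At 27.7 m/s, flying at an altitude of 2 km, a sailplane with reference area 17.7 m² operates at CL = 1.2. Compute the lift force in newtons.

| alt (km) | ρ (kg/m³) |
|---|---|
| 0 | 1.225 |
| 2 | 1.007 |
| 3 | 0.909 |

L = 8210 N

At 2 km, from the table: ρ = 1.007 kg/m³.
Dynamic pressure q = ½ρv² = ½ × 1.007 × 27.7² = 386.3 Pa.
L = q·S·CL = 386.3 × 17.7 × 1.2 = 8210 N ≈ 8.21 kN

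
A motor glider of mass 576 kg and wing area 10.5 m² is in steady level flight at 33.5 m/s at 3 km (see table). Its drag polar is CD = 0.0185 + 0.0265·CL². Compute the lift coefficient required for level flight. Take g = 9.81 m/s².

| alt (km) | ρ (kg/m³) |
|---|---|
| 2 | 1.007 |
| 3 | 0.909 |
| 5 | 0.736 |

CL = 1.06

At 3 km, from the table: ρ = 0.909 kg/m³.
Weight W = mg = 576 × 9.81 = 5650.6 N; in level flight L = W.
q = ½ρv² = ½ × 0.909 × 33.5² = 510.1 Pa.
CL = 2W/(ρv²S) = 2×5650.6/(0.909×33.5²×10.5) = 1.055.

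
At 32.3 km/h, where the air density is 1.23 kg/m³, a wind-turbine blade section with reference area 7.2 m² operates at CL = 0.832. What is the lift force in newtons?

L = 297 N

Convert speed: v = 32.3 km/h ÷ 3.6 = 8.972 m/s.
L = ½ρv²S·CL = ½ × 1.23 × 8.972² × 7.2 × 0.832 = 297 N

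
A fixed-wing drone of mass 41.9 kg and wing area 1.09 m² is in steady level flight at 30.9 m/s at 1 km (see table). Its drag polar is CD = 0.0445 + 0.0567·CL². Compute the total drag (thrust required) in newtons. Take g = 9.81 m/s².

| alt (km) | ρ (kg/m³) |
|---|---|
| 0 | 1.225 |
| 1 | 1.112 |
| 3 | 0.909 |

D = 42.3 N

At 1 km, from the table: ρ = 1.112 kg/m³.
Level flight ⇒ L = W = m·g = 41.9 × 9.81 = 411.04 N.
Dynamic pressure q = 0.5 × 1.112 × 30.9² = 530.9 Pa.
CL = W/(q·S) = 411.04 / (530.9 × 1.09) = 0.7103.
CD = 0.0445 + 0.0567 × 0.7103² = 0.07311.
D = q·S·CD = 530.9 × 1.09 × 0.07311 = 42.31 N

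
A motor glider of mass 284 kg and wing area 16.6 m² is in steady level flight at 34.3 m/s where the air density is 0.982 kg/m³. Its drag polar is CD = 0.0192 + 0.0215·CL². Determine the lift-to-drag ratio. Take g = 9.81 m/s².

L/D = 13.8

Level flight ⇒ L = W = m·g = 284 × 9.81 = 2786 N.
q = ½ρv² = ½ × 0.982 × 34.3² = 577.7 Pa.
CL = W/(q·S) = 2786 / (577.7 × 16.6) = 0.2905.
CD = 0.0192 + 0.0215 × 0.2905² = 0.02101.
L/D = CL/CD = 0.2905 / 0.02101 = 13.8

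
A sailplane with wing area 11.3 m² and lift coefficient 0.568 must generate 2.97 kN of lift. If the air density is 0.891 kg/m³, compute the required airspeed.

L = ½ρv²S·CL ⇒ v = √(2L/(ρ·S·CL))
v = √(2 × 2970 / (0.891 × 11.3 × 0.568)) = √1039 = 32.2 m/s

v = 32.2 m/s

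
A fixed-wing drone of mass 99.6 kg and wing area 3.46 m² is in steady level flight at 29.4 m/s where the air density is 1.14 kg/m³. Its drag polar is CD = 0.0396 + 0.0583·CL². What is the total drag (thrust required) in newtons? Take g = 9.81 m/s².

D = 100 N

Level flight ⇒ L = W = m·g = 99.6 × 9.81 = 977.08 N.
Dynamic pressure q = 0.5 × 1.14 × 29.4² = 492.7 Pa.
Required CL = L/(qS) = 977.08/(492.7·3.46) = 0.5732.
CD = 0.0396 + 0.0583 × 0.5732² = 0.05875.
D = q·S·CD = 492.7 × 3.46 × 0.05875 = 100.2 N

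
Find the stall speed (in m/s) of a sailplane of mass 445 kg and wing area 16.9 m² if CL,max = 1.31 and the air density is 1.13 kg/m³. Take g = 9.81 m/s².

V_stall = 18.7 m/s

Weight W = mg = 445 × 9.81 = 4365 N.
V_stall = √(2W/(ρ·S·CL,max)) = √(2 × 4365 / (1.13 × 16.9 × 1.31))
V_stall = √349 = 18.7 m/s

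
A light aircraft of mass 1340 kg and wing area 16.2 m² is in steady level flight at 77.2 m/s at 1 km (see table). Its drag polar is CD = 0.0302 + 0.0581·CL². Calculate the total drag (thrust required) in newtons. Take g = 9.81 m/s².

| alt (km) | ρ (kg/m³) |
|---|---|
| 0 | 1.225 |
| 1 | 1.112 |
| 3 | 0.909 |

At 1 km, from the table: ρ = 1.112 kg/m³.
Weight W = mg = 1340 × 9.81 = 13145 N; in level flight L = W.
q = ½ρv² = ½ × 1.112 × 77.2² = 3314 Pa.
CL = 2W/(ρv²S) = 2×13145/(1.112×77.2²×16.2) = 0.2449.
CD = 0.0302 + 0.0581 × 0.2449² = 0.03368.
D = q·S·CD = 3314 × 16.2 × 0.03368 = 1808 N

D = 1810 N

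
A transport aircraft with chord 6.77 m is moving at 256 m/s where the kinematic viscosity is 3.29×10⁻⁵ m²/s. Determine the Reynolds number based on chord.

Re = v·c/ν = 256 × 6.77 / (3.29×10⁻⁵) = 5.27×10^7

Re = 5.27×10^7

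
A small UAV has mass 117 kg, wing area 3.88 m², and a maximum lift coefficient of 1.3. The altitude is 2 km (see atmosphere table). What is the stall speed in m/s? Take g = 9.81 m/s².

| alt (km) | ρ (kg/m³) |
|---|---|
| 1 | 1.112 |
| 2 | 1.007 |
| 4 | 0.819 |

At 2 km, from the table: ρ = 1.007 kg/m³.
Weight W = mg = 117 × 9.81 = 1148 N.
V_stall = √(2W/(ρ·S·CL,max)) = √(2 × 1148 / (1.007 × 3.88 × 1.3))
V_stall = √451.9 = 21.3 m/s

V_stall = 21.3 m/s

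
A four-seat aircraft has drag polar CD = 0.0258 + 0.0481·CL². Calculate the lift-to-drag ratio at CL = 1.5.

L/D = 11.2

CD = 0.0258 + 0.0481 × 1.5² = 0.134
L/D = CL/CD = 1.5 / 0.134 = 11.2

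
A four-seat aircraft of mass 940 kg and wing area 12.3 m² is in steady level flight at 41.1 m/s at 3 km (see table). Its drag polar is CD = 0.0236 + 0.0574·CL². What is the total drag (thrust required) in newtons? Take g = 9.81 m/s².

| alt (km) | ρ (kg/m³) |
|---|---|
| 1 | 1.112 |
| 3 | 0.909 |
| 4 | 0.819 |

At 3 km, from the table: ρ = 0.909 kg/m³.
Level flight ⇒ L = W = m·g = 940 × 9.81 = 9221.4 N.
Dynamic pressure q = 0.5 × 0.909 × 41.1² = 767.7 Pa.
CL = 2W/(ρv²S) = 2×9221.4/(0.909×41.1²×12.3) = 0.9765.
CD = 0.0236 + 0.0574 × 0.9765² = 0.07833.
D = q·S·CD = 767.7 × 12.3 × 0.07833 = 739.7 N

D = 740 N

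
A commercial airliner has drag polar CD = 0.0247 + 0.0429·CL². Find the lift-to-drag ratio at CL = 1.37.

CD = 0.0247 + 0.0429 × 1.37² = 0.1052
L/D = CL/CD = 1.37 / 0.1052 = 13

L/D = 13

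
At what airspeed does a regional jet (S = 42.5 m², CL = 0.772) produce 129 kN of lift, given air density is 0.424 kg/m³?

L = ½ρv²S·CL ⇒ v = √(2L/(ρ·S·CL))
v = √(2 × 1.29×10^5 / (0.424 × 42.5 × 0.772)) = √18550 = 136 m/s

v = 136 m/s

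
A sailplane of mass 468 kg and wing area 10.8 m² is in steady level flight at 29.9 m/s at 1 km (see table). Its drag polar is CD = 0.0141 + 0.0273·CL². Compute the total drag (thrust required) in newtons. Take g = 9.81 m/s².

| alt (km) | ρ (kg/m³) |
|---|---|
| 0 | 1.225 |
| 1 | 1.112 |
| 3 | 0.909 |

D = 183 N

At 1 km, from the table: ρ = 1.112 kg/m³.
Weight W = mg = 468 × 9.81 = 4591.1 N; in level flight L = W.
q = ½ρv² = ½ × 1.112 × 29.9² = 497.1 Pa.
CL = W/(q·S) = 4591.1 / (497.1 × 10.8) = 0.8552.
CD = 0.0141 + 0.0273 × 0.8552² = 0.03407.
D = q·S·CD = 497.1 × 10.8 × 0.03407 = 182.9 N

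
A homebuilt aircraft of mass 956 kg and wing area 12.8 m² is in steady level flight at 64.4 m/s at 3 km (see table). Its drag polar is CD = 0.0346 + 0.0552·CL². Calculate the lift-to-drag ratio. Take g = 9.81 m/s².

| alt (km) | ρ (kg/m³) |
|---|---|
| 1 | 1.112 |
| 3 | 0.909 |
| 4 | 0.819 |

L/D = 9.05

At 3 km, from the table: ρ = 0.909 kg/m³.
Weight W = mg = 956 × 9.81 = 9378.4 N; in level flight L = W.
q = ½ρv² = ½ × 0.909 × 64.4² = 1885 Pa.
CL = 2W/(ρv²S) = 2×9378.4/(0.909×64.4²×12.8) = 0.3887.
CD = 0.0346 + 0.0552 × 0.3887² = 0.04294.
L/D = CL/CD = 0.3887 / 0.04294 = 9.05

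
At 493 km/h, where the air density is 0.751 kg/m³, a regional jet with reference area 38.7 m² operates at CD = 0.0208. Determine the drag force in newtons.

Convert speed: v = 493 km/h ÷ 3.6 = 136.9 m/s.
D = ½ρv²S·CD = ½ × 0.751 × 136.9² × 38.7 × 0.0208 = 5670 N ≈ 5.67 kN

D = 5670 N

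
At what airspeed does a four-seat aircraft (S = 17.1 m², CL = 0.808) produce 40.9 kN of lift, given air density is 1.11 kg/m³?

L = ½ρv²S·CL ⇒ v = √(2L/(ρ·S·CL))
v = √(2 × 40900 / (1.11 × 17.1 × 0.808)) = √5334 = 73 m/s

v = 73 m/s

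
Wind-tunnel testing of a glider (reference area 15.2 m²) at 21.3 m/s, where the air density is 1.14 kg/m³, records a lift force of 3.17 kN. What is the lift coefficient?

CL = 0.806

From L = ½ρv²S·CL, rearranging gives CL = 2L/(ρv²S).
CL = 2 × 3170 / (1.14 × 21.3² × 15.2) = 0.806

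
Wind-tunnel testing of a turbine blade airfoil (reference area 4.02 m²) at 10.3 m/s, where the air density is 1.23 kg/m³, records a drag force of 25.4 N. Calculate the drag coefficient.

CD = 0.0968

From D = ½ρv²S·CD, rearranging gives CD = 2D/(ρv²S).
CD = 2 × 25.4 / (1.23 × 10.3² × 4.02) = 0.0968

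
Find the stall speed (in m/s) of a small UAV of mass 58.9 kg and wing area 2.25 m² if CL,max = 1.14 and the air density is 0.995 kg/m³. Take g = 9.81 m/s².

V_stall = 21.3 m/s

At stall, lift equals weight: L = W = m·g = 58.9 × 9.81 = 577.8 N.
From L = ½ρV²S·CL,max = W: V_stall = √(2W/(ρSCL,max)) = √(2·577.8/(0.995·2.25·1.14))
V_stall = √452.8 = 21.3 m/s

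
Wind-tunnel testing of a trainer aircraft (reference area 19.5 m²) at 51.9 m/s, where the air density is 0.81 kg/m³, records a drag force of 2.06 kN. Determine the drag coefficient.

From D = ½ρv²S·CD, rearranging gives CD = 2D/(ρv²S).
CD = 2 × 2060 / (0.81 × 51.9² × 19.5) = 0.0968

CD = 0.0968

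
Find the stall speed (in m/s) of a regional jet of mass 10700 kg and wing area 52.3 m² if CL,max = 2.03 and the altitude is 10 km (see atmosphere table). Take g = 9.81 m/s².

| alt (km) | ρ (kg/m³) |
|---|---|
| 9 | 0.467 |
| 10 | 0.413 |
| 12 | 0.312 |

At 10 km, from the table: ρ = 0.413 kg/m³.
Stall occurs when L = W at CL,max. W = mg = 10700 × 9.81 = 1.05×10^5 N.
From L = ½ρV²S·CL,max = W: V_stall = √(2W/(ρSCL,max)) = √(2·1.05×10^5/(0.413·52.3·2.03))
V_stall = √4788 = 69.2 m/s

V_stall = 69.2 m/s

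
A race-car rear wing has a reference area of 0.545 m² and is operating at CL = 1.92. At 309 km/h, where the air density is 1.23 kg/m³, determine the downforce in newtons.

L = 4740 N

Convert speed: v = 309 km/h ÷ 3.6 = 85.83 m/s.
L = ½ρv²S·CL = ½ × 1.23 × 85.83² × 0.545 × 1.92 = 4740 N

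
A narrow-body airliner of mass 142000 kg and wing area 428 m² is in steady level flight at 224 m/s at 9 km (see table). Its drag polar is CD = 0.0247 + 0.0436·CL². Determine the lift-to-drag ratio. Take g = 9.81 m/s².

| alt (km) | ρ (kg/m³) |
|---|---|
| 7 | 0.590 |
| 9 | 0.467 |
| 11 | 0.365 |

L/D = 9.9

At 9 km, from the table: ρ = 0.467 kg/m³.
In steady level flight, lift balances weight: W = mg = 142000 × 9.81 = 1.393×10^6 N.
q = ½ρv² = ½ × 0.467 × 224² = 11720 Pa.
CL = W/(q·S) = 1.393×10^6 / (11720 × 428) = 0.2778.
CD = 0.0247 + 0.0436 × 0.2778² = 0.02806.
L/D = CL/CD = 0.2778 / 0.02806 = 9.9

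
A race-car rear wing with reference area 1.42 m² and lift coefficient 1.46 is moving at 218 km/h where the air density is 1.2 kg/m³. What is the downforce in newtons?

Convert speed: v = 218 km/h ÷ 3.6 = 60.56 m/s.
L = ½ρv²S·CL = ½ × 1.2 × 60.56² × 1.42 × 1.46 = 4560 N

L = 4560 N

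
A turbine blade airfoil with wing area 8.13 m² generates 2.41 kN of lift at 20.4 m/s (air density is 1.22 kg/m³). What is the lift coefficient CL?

From L = ½ρv²S·CL, rearranging gives CL = 2L/(ρv²S).
CL = 2 × 2410 / (1.22 × 20.4² × 8.13) = 1.17

CL = 1.17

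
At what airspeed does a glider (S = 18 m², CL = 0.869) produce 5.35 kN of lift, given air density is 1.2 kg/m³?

L = ½ρv²S·CL ⇒ v = √(2L/(ρ·S·CL))
v = √(2 × 5350 / (1.2 × 18 × 0.869)) = √570 = 23.9 m/s

v = 23.9 m/s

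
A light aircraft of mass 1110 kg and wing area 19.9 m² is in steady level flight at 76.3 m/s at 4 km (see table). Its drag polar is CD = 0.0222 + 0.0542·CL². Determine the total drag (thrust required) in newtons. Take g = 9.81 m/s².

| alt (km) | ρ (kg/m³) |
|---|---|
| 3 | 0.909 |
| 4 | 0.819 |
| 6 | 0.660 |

D = 1190 N

At 4 km, from the table: ρ = 0.819 kg/m³.
Level flight ⇒ L = W = m·g = 1110 × 9.81 = 10889 N.
q = ½ρv² = ½ × 0.819 × 76.3² = 2384 Pa.
CL = 2W/(ρv²S) = 2×10889/(0.819×76.3²×19.9) = 0.2295.
CD = 0.0222 + 0.0542 × 0.2295² = 0.02506.
D = q·S·CD = 2384 × 19.9 × 0.02506 = 1189 N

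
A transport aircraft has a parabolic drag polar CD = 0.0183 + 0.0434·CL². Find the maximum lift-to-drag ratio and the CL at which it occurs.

(L/D)max = 17.7, at CL = 0.649

For CD = CD0 + K·CL², (L/D)max occurs at CL* = √(CD0/K) and equals 1/(2√(K·CD0)).
(L/D)max = 1/(2√(0.0434 × 0.0183)) = 1/(2 × 0.02818) = 17.7
CL* = √(0.0183/0.0434) = 0.649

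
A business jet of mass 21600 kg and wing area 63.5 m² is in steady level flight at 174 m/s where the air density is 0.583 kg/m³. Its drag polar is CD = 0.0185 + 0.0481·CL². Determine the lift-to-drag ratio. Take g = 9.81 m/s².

Weight W = mg = 21600 × 9.81 = 2.119×10^5 N; in level flight L = W.
q = ½ρv² = ½ × 0.583 × 174² = 8825 Pa.
CL = 2W/(ρv²S) = 2×2.119×10^5/(0.583×174²×63.5) = 0.3781.
CD = 0.0185 + 0.0481 × 0.3781² = 0.02538.
L/D = CL/CD = 0.3781 / 0.02538 = 14.9

L/D = 14.9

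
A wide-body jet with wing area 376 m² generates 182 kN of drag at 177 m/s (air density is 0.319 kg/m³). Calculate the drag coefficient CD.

From D = ½ρv²S·CD, rearranging gives CD = 2D/(ρv²S).
CD = 2 × 1.82×10^5 / (0.319 × 177² × 376) = 0.0969

CD = 0.0969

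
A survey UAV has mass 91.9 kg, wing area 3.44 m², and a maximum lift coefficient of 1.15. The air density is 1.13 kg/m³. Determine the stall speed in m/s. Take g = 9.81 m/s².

Weight W = mg = 91.9 × 9.81 = 901.5 N.
V_stall = √(2W/(ρ·S·CL,max)) = √(2 × 901.5 / (1.13 × 3.44 × 1.15))
V_stall = √403.3 = 20.1 m/s

V_stall = 20.1 m/s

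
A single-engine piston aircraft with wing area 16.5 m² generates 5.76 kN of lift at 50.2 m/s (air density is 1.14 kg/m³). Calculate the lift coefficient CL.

CL = 0.243

From L = ½ρv²S·CL, rearranging gives CL = 2L/(ρv²S).
CL = 2 × 5760 / (1.14 × 50.2² × 16.5) = 0.243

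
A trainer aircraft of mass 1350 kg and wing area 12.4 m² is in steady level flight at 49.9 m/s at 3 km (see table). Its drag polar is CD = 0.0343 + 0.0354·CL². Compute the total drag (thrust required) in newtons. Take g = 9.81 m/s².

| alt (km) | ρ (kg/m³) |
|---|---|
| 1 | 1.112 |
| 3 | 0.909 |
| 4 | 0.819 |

D = 924 N

At 3 km, from the table: ρ = 0.909 kg/m³.
In steady level flight, lift balances weight: W = mg = 1350 × 9.81 = 13244 N.
Dynamic pressure q = 0.5 × 0.909 × 49.9² = 1132 Pa.
Required CL = L/(qS) = 13244/(1132·12.4) = 0.9437.
CD = 0.0343 + 0.0354 × 0.9437² = 0.06583.
D = q·S·CD = 1132 × 12.4 × 0.06583 = 923.8 N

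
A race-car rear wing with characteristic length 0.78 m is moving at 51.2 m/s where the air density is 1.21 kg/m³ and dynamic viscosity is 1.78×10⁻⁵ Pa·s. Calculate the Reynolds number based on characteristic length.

Re = ρ·v·c/μ = 1.21 × 51.2 × 0.78 / (1.78×10⁻⁵) = 2.71×10^6

Re = 2.71×10^6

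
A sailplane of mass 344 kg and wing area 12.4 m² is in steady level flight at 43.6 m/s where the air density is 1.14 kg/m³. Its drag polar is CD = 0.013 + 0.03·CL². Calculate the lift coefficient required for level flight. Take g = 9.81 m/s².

CL = 0.251

In steady level flight, lift balances weight: W = mg = 344 × 9.81 = 3374.6 N.
Dynamic pressure q = 0.5 × 1.14 × 43.6² = 1084 Pa.
CL = 2W/(ρv²S) = 2×3374.6/(1.14×43.6²×12.4) = 0.2512.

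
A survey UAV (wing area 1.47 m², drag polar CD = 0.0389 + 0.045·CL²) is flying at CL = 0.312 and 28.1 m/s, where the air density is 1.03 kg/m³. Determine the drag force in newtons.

D = 25.9 N

CD = 0.0389 + 0.045 × 0.312² = 0.04328
D = ½ρv²S·CD = ½ × 1.03 × 28.1² × 1.47 × 0.04328 = 25.9 N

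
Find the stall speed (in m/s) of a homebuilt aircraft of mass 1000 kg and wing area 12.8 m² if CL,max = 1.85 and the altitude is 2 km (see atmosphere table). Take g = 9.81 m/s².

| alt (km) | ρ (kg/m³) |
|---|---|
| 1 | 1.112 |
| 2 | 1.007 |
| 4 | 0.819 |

V_stall = 28.7 m/s

At 2 km, from the table: ρ = 1.007 kg/m³.
Stall occurs when L = W at CL,max. W = mg = 1000 × 9.81 = 9810 N.
V_stall = √(2W/(ρ·S·CL,max)) = √(2 × 9810 / (1.007 × 12.8 × 1.85))
V_stall = √822.8 = 28.7 m/s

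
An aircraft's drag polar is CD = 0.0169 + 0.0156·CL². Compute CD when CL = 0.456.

CD = 0.0169 + 0.0156 × 0.456² = 0.0169 + 0.003244 = 0.0201

CD = 0.0201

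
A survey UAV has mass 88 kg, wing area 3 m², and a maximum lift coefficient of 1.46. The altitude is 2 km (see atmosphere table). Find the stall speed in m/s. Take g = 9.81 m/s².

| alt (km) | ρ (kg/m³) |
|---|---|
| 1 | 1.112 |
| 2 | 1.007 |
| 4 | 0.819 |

V_stall = 19.8 m/s

At 2 km, from the table: ρ = 1.007 kg/m³.
Stall occurs when L = W at CL,max. W = mg = 88 × 9.81 = 863.3 N.
From L = ½ρV²S·CL,max = W: V_stall = √(2W/(ρSCL,max)) = √(2·863.3/(1.007·3·1.46))
V_stall = √391.5 = 19.8 m/s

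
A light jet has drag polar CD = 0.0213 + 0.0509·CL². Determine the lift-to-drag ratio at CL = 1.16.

CD = 0.0213 + 0.0509 × 1.16² = 0.08979
L/D = CL/CD = 1.16 / 0.08979 = 12.9

L/D = 12.9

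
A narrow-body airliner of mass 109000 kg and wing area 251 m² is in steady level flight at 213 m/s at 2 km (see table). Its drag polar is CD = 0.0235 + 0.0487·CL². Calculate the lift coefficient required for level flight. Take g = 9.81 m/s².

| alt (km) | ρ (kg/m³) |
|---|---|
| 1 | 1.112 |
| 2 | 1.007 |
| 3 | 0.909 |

CL = 0.186

At 2 km, from the table: ρ = 1.007 kg/m³.
In steady level flight, lift balances weight: W = mg = 109000 × 9.81 = 1.0693×10^6 N.
q = ½ρv² = ½ × 1.007 × 213² = 22840 Pa.
CL = 2W/(ρv²S) = 2×1.0693×10^6/(1.007×213²×251) = 0.1865.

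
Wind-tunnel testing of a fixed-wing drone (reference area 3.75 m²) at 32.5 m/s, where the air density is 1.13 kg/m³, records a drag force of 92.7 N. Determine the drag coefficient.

CD = 0.0414

From D = ½ρv²S·CD, rearranging gives CD = 2D/(ρv²S).
CD = 2 × 92.7 / (1.13 × 32.5² × 3.75) = 0.0414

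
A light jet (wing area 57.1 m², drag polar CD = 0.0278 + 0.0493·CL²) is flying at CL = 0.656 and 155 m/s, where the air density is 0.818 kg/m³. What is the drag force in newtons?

CD = 0.0278 + 0.0493 × 0.656² = 0.04902
D = ½ρv²S·CD = ½ × 0.818 × 155² × 57.1 × 0.04902 = 27500 N

D = 27500 N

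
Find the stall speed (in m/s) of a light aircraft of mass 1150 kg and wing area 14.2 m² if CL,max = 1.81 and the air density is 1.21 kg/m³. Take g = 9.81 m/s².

Stall occurs when L = W at CL,max. W = mg = 1150 × 9.81 = 11280 N.
V_stall = √(2W/(ρ·S·CL,max)) = √(2 × 11280 / (1.21 × 14.2 × 1.81))
V_stall = √725.5 = 26.9 m/s

V_stall = 26.9 m/s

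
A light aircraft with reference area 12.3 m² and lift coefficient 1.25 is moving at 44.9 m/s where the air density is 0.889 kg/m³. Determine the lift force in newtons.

Dynamic pressure q = ½ρv² = ½ × 0.889 × 44.9² = 896.1 Pa.
L = q·S·CL = 896.1 × 12.3 × 1.25 = 13800 N ≈ 13.8 kN

L = 13800 N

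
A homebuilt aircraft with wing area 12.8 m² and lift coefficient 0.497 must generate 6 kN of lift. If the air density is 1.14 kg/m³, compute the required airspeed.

L = ½ρv²S·CL ⇒ v = √(2L/(ρ·S·CL))
v = √(2 × 6000 / (1.14 × 12.8 × 0.497)) = √1655 = 40.7 m/s

v = 40.7 m/s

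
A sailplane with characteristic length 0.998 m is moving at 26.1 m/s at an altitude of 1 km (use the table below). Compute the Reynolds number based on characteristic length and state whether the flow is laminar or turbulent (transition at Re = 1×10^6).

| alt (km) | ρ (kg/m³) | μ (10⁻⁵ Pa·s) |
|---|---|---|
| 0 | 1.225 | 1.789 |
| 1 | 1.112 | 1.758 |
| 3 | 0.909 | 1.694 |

Re = 1.65×10^6 (turbulent)

At 1 km, from the table: ρ = 1.112 kg/m³, μ = 1.758×10⁻⁵ Pa·s.
Re = ρ·v·c/μ = 1.112 × 26.1 × 0.998 / (1.758×10⁻⁵) = 1.65×10^6
Since 1.65×10^6 > 1×10^6, the flow is turbulent.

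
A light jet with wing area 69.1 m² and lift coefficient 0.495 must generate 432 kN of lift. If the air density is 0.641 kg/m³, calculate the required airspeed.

L = ½ρv²S·CL ⇒ v = √(2L/(ρ·S·CL))
v = √(2 × 4.32×10^5 / (0.641 × 69.1 × 0.495)) = √39410 = 199 m/s

v = 199 m/s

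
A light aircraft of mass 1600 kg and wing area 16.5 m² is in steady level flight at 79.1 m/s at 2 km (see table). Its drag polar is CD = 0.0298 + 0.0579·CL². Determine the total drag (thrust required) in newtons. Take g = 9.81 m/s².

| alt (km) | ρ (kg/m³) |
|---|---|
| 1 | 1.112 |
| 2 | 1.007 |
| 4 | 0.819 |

At 2 km, from the table: ρ = 1.007 kg/m³.
In steady level flight, lift balances weight: W = mg = 1600 × 9.81 = 15696 N.
q = ½ρv² = ½ × 1.007 × 79.1² = 3150 Pa.
CL = W/(q·S) = 15696 / (3150 × 16.5) = 0.302.
CD = 0.0298 + 0.0579 × 0.302² = 0.03508.
D = q·S·CD = 3150 × 16.5 × 0.03508 = 1823 N

D = 1820 N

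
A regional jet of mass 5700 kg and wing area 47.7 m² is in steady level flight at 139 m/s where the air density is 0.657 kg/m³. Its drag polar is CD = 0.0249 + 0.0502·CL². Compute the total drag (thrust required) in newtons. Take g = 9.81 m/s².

D = 8060 N

Weight W = mg = 5700 × 9.81 = 55917 N; in level flight L = W.
Dynamic pressure q = 0.5 × 0.657 × 139² = 6347 Pa.
CL = W/(q·S) = 55917 / (6347 × 47.7) = 0.1847.
CD = 0.0249 + 0.0502 × 0.1847² = 0.02661.
D = q·S·CD = 6347 × 47.7 × 0.02661 = 8057 N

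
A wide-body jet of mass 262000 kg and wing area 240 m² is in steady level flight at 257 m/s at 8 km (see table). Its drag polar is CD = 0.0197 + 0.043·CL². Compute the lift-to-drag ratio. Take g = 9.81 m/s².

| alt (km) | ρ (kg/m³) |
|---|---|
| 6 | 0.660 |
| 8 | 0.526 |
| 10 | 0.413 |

L/D = 17.1

At 8 km, from the table: ρ = 0.526 kg/m³.
In steady level flight, lift balances weight: W = mg = 262000 × 9.81 = 2.5702×10^6 N.
Dynamic pressure q = 0.5 × 0.526 × 257² = 17370 Pa.
Required CL = L/(qS) = 2.5702×10^6/(17370·240) = 0.6165.
CD = 0.0197 + 0.043 × 0.6165² = 0.03604.
L/D = CL/CD = 0.6165 / 0.03604 = 17.1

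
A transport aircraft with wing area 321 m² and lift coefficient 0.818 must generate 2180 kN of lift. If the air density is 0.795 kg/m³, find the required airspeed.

v = 145 m/s

L = ½ρv²S·CL ⇒ v = √(2L/(ρ·S·CL))
v = √(2 × 2.18×10^6 / (0.795 × 321 × 0.818)) = √20890 = 145 m/s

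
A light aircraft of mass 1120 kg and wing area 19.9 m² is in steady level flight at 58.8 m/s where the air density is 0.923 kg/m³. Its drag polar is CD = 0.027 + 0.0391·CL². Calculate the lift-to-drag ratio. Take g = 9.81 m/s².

In steady level flight, lift balances weight: W = mg = 1120 × 9.81 = 10987 N.
Dynamic pressure q = 0.5 × 0.923 × 58.8² = 1596 Pa.
CL = W/(q·S) = 10987 / (1596 × 19.9) = 0.346.
CD = 0.027 + 0.0391 × 0.346² = 0.03168.
L/D = CL/CD = 0.346 / 0.03168 = 10.9

L/D = 10.9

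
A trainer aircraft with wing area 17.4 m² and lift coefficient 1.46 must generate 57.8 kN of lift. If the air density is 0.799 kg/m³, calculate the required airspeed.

L = ½ρv²S·CL ⇒ v = √(2L/(ρ·S·CL))
v = √(2 × 57800 / (0.799 × 17.4 × 1.46)) = √5695 = 75.5 m/s

v = 75.5 m/s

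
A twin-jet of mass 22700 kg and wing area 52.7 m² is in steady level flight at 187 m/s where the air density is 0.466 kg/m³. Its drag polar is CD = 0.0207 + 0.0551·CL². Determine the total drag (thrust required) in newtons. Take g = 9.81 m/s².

D = 15300 N

Level flight ⇒ L = W = m·g = 22700 × 9.81 = 2.2269×10^5 N.
Dynamic pressure q = 0.5 × 0.466 × 187² = 8148 Pa.
Required CL = L/(qS) = 2.2269×10^5/(8148·52.7) = 0.5186.
CD = 0.0207 + 0.0551 × 0.5186² = 0.03552.
D = q·S·CD = 8148 × 52.7 × 0.03552 = 15250 N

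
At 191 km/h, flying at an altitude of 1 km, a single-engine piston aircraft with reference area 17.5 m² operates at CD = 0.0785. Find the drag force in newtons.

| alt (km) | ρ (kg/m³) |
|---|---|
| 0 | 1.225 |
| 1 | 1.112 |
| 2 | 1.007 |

At 1 km, from the table: ρ = 1.112 kg/m³.
Convert speed: v = 191 km/h ÷ 3.6 = 53.06 m/s.
Dynamic pressure q = ½ρv² = ½ × 1.112 × 53.06² = 1565 Pa.
D = q·S·CD = 1565 × 17.5 × 0.0785 = 2150 N

D = 2150 N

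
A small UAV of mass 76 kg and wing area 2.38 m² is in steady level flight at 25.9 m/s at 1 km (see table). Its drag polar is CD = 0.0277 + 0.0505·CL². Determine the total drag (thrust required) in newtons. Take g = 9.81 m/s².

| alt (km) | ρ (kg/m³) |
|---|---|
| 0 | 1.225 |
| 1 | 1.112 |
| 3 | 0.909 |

D = 56.2 N

At 1 km, from the table: ρ = 1.112 kg/m³.
In steady level flight, lift balances weight: W = mg = 76 × 9.81 = 745.56 N.
Dynamic pressure q = 0.5 × 1.112 × 25.9² = 373 Pa.
CL = W/(q·S) = 745.56 / (373 × 2.38) = 0.8399.
CD = 0.0277 + 0.0505 × 0.8399² = 0.06332.
D = q·S·CD = 373 × 2.38 × 0.06332 = 56.21 N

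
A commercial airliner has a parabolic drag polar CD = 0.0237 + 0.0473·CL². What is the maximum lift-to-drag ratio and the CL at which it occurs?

(L/D)max = 14.9, at CL = 0.708

For CD = CD0 + K·CL², (L/D)max occurs at CL* = √(CD0/K) and equals 1/(2√(K·CD0)).
(L/D)max = 1/(2√(0.0473 × 0.0237)) = 1/(2 × 0.03348) = 14.9
CL* = √(0.0237/0.0473) = 0.708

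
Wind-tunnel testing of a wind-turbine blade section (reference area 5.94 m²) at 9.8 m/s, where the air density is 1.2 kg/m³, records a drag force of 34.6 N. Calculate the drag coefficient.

From D = ½ρv²S·CD, rearranging gives CD = 2D/(ρv²S).
CD = 2 × 34.6 / (1.2 × 9.8² × 5.94) = 0.101

CD = 0.101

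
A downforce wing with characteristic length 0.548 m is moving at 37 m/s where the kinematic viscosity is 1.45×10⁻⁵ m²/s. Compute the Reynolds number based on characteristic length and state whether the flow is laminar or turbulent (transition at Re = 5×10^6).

Re = v·c/ν = 37 × 0.548 / (1.45×10⁻⁵) = 1.4×10^6
Since 1.4×10^6 < 5×10^6, the flow is laminar.

Re = 1.4×10^6 (laminar)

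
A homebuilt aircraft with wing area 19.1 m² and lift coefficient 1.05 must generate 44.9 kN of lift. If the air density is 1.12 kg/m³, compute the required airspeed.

v = 63.2 m/s

L = ½ρv²S·CL ⇒ v = √(2L/(ρ·S·CL))
v = √(2 × 44900 / (1.12 × 19.1 × 1.05)) = √3998 = 63.2 m/s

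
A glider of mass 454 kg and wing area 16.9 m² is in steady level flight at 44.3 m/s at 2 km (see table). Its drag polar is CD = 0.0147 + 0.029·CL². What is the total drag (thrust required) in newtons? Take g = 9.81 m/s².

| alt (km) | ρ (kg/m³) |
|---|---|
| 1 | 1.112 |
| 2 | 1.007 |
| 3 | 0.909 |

D = 280 N

At 2 km, from the table: ρ = 1.007 kg/m³.
In steady level flight, lift balances weight: W = mg = 454 × 9.81 = 4453.7 N.
Dynamic pressure q = 0.5 × 1.007 × 44.3² = 988.1 Pa.
Required CL = L/(qS) = 4453.7/(988.1·16.9) = 0.2667.
CD = 0.0147 + 0.029 × 0.2667² = 0.01676.
D = q·S·CD = 988.1 × 16.9 × 0.01676 = 279.9 N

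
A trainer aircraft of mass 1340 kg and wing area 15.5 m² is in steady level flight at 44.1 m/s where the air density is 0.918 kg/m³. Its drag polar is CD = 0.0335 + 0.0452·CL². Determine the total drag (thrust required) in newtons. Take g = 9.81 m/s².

In steady level flight, lift balances weight: W = mg = 1340 × 9.81 = 13145 N.
q = ½ρv² = ½ × 0.918 × 44.1² = 892.7 Pa.
Required CL = L/(qS) = 13145/(892.7·15.5) = 0.9501.
CD = 0.0335 + 0.0452 × 0.9501² = 0.0743.
D = q·S·CD = 892.7 × 15.5 × 0.0743 = 1028 N

D = 1030 N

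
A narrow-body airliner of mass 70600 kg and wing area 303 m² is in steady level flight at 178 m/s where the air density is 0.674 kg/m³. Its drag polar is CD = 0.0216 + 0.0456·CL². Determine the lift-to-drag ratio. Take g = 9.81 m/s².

Level flight ⇒ L = W = m·g = 70600 × 9.81 = 6.9259×10^5 N.
Dynamic pressure q = 0.5 × 0.674 × 178² = 10680 Pa.
CL = W/(q·S) = 6.9259×10^5 / (10680 × 303) = 0.2141.
CD = 0.0216 + 0.0456 × 0.2141² = 0.02369.
L/D = CL/CD = 0.2141 / 0.02369 = 9.04

L/D = 9.04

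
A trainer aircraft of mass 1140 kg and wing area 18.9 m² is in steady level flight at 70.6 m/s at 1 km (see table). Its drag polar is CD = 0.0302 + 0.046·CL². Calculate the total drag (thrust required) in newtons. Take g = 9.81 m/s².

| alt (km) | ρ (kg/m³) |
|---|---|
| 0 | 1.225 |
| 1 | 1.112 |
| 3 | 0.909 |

D = 1690 N

At 1 km, from the table: ρ = 1.112 kg/m³.
In steady level flight, lift balances weight: W = mg = 1140 × 9.81 = 11183 N.
Dynamic pressure q = 0.5 × 1.112 × 70.6² = 2771 Pa.
Required CL = L/(qS) = 11183/(2771·18.9) = 0.2135.
CD = 0.0302 + 0.046 × 0.2135² = 0.0323.
D = q·S·CD = 2771 × 18.9 × 0.0323 = 1692 N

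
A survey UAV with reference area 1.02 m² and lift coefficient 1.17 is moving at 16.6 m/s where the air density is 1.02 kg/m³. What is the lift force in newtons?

Dynamic pressure q = ½ρv² = ½ × 1.02 × 16.6² = 140.5 Pa.
L = q·S·CL = 140.5 × 1.02 × 1.17 = 168 N

L = 168 N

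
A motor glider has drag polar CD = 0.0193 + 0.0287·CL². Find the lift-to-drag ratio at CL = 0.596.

CD = 0.0193 + 0.0287 × 0.596² = 0.02949
L/D = CL/CD = 0.596 / 0.02949 = 20.2

L/D = 20.2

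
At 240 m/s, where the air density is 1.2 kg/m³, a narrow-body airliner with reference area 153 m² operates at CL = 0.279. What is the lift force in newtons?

Dynamic pressure q = ½ρv² = ½ × 1.2 × 240² = 34560 Pa.
L = q·S·CL = 34560 × 153 × 0.279 = 1.48×10^6 N ≈ 1480 kN

L = 1.48×10^6 N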